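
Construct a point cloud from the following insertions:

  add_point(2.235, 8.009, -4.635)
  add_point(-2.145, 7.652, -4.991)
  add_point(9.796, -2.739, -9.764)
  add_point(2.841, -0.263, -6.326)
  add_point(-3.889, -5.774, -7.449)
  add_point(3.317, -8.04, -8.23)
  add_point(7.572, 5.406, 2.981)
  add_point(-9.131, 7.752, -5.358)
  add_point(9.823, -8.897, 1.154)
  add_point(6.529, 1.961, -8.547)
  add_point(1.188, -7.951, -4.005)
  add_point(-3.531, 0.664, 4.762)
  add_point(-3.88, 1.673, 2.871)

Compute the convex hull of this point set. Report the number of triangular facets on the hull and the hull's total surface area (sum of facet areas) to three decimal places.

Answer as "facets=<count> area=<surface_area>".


Hull vertices (10/13): indices [0, 2, 4, 5, 6, 7, 8, 9, 10, 11].

Triangle areas on the boundary:
  f1: (p4, p2, p7) → 102.5865
  f2: (p11, p4, p7) → 84.7010
  f3: (p9, p0, p7) → 42.2860
  f4: (p9, p2, p7) → 27.9639
  f5: (p5, p2, p8) → 47.3244
  f6: (p5, p4, p2) → 26.8806
  f7: (p6, p11, p8) → 86.8244
  f8: (p6, p2, p8) → 84.8740
  f9: (p6, p0, p7) → 44.1961
  f10: (p6, p11, p7) → 82.6061
  f11: (p6, p9, p0) → 40.2482
  f12: (p6, p9, p2) → 32.6940
  f13: (p10, p5, p8) → 23.8457
  f14: (p10, p5, p4) → 15.2992
  f15: (p10, p11, p8) → 66.4844
  f16: (p10, p11, p4) → 42.3943
Σ area = 851.209

Check V−E+F: 10 − 24 + 16 = 2.

facets=16 area=851.209


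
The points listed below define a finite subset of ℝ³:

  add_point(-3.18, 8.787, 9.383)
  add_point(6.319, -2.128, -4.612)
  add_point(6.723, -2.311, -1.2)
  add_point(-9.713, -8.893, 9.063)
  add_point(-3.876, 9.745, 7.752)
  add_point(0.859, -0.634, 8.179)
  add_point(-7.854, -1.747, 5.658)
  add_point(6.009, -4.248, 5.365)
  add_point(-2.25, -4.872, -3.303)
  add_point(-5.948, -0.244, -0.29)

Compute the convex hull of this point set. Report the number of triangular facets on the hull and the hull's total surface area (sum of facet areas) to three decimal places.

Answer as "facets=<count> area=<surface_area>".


facets=16 area=633.917

Extreme-point indices: [0, 1, 2, 3, 4, 5, 6, 7, 8, 9] — 10 of 10 on the boundary.

Area of each hull facet:
  f1: (p1, p4, p2) → 29.2431
  f2: (p9, p1, p4) → 84.1889
  f3: (p7, p1, p2) → 3.7406
  f4: (p6, p4, p3) → 28.6362
  f5: (p6, p9, p3) → 19.5948
  f6: (p6, p9, p4) → 39.1495
  f7: (p8, p9, p3) → 44.1310
  f8: (p8, p9, p1) → 27.9544
  f9: (p8, p7, p3) → 87.2588
  f10: (p8, p7, p1) → 45.1245
  f11: (p5, p7, p3) → 44.3082
  f12: (p0, p4, p2) → 18.3960
  f13: (p0, p7, p2) → 56.4617
  f14: (p0, p5, p7) → 20.4228
  f15: (p0, p4, p3) → 18.0468
  f16: (p0, p5, p3) → 67.2593
Σ area = 633.917

Check V−E+F: 10 − 24 + 16 = 2.


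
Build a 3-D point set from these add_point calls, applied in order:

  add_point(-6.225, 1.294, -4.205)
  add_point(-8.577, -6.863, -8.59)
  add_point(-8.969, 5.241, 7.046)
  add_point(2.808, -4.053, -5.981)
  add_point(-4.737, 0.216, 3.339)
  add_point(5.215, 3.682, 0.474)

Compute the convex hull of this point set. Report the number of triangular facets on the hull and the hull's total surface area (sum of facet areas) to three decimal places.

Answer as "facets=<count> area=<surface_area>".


facets=8 area=429.510

6 of the 6 inputs are extreme points: [0, 1, 2, 3, 4, 5].

Triangle areas on the boundary:
  f1: (p0, p5, p2) → 75.4663
  f2: (p0, p1, p2) → 44.8049
  f3: (p4, p5, p2) → 37.2116
  f4: (p4, p1, p2) → 44.0177
  f5: (p3, p4, p5) → 54.2092
  f6: (p3, p4, p1) → 72.3240
  f7: (p3, p0, p5) → 52.9016
  f8: (p3, p0, p1) → 48.5749
Σ area = 429.510

Euler characteristic 6−12+8 = 2 ✓


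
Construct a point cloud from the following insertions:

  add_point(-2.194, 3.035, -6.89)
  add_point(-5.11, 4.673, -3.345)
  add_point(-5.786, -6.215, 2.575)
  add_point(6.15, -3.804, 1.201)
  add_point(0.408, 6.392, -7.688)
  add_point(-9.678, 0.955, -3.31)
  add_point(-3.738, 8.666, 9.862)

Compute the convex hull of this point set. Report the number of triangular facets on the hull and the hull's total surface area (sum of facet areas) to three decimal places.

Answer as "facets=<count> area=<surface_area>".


7 of the 7 inputs are extreme points: [0, 1, 2, 3, 4, 5, 6].

Triangle areas on the boundary:
  f1: (p4, p6, p3) → 121.9185
  f2: (p2, p6, p5) → 79.1947
  f3: (p2, p6, p3) → 99.1549
  f4: (p1, p6, p5) → 39.5063
  f5: (p1, p4, p5) → 14.1873
  f6: (p1, p4, p6) → 45.2923
  f7: (p0, p4, p3) → 28.8841
  f8: (p0, p2, p3) → 74.3761
  f9: (p0, p4, p5) → 11.2585
  f10: (p0, p2, p5) → 42.8817
Σ area = 556.654

Euler characteristic 7−15+10 = 2 ✓

facets=10 area=556.654


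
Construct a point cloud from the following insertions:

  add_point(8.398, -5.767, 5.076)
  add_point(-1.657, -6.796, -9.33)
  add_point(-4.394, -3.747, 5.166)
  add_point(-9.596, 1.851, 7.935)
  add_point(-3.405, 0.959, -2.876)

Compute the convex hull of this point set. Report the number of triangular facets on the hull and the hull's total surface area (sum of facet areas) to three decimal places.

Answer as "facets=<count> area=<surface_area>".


facets=6 area=404.960

Points on the hull: [0, 1, 2, 3, 4] (5 of 5).

Facet areas (half cross-product norm):
  f1: (p2, p0, p3) → 35.2881
  f2: (p2, p1, p3) → 49.7174
  f3: (p2, p1, p0) → 95.2050
  f4: (p4, p0, p3) → 98.2436
  f5: (p4, p1, p3) → 46.6319
  f6: (p4, p1, p0) → 79.8736
Σ area = 404.960

Euler: V−E+F = 5−9+6 = 2.


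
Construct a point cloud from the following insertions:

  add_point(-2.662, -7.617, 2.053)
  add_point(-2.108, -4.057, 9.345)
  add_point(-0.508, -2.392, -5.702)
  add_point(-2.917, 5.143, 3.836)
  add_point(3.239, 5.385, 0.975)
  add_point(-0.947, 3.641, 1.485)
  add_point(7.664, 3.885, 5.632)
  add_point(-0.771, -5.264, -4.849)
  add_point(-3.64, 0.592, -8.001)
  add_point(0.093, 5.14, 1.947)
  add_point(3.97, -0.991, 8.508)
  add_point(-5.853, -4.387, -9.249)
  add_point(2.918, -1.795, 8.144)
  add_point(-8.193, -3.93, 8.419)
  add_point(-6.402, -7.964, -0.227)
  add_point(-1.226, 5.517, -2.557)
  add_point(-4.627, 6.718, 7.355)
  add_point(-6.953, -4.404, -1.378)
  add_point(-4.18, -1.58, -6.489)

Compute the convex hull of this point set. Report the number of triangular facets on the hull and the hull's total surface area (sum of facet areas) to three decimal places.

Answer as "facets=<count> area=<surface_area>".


Extreme-point indices: [0, 1, 2, 4, 6, 7, 8, 10, 11, 12, 13, 14, 15, 16, 17] — 15 of 19 on the boundary.

Triangle areas on the boundary:
  f1: (p11, p16, p13) → 99.9279
  f2: (p10, p16, p6) → 38.9537
  f3: (p14, p0, p13) → 20.0721
  f4: (p7, p10, p6) → 50.0331
  f5: (p7, p10, p0) → 42.0791
  f6: (p7, p14, p11) → 26.1677
  f7: (p7, p14, p0) → 16.0784
  f8: (p1, p16, p13) → 33.3436
  f9: (p1, p10, p16) → 37.3179
  f10: (p1, p0, p13) → 24.5650
  f11: (p4, p16, p6) → 33.5075
  f12: (p4, p15, p16) → 28.3778
  f13: (p8, p11, p16) → 39.7378
  f14: (p8, p15, p16) → 31.5235
  f15: (p8, p4, p15) → 16.3923
  f16: (p17, p11, p13) → 2.0321
  f17: (p17, p14, p13) → 18.1564
  f18: (p17, p14, p11) → 14.4124
  f19: (p12, p10, p0) → 2.7183
  f20: (p12, p1, p0) → 22.9165
  f21: (p12, p1, p10) → 1.9702
  f22: (p2, p4, p6) → 31.1709
  f23: (p2, p8, p4) → 26.6615
  f24: (p2, p7, p6) → 22.4273
  f25: (p2, p7, p11) → 9.8909
  f26: (p2, p8, p11) → 13.4563
Σ area = 703.890

Euler: V−E+F = 15−39+26 = 2.

facets=26 area=703.890


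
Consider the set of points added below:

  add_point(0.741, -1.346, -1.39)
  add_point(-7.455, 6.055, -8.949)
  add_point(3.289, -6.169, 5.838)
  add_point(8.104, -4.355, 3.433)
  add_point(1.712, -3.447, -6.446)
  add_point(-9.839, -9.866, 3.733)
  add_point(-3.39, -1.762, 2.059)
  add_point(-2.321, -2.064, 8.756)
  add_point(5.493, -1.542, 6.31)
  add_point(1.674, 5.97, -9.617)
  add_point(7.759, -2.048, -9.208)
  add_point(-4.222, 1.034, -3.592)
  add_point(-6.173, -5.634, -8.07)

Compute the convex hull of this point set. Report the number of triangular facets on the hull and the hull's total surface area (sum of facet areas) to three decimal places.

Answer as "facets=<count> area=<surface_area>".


facets=14 area=882.241

Hull vertices (9/13): indices [1, 2, 3, 5, 7, 8, 9, 10, 12].

Facet areas (half cross-product norm):
  f1: (p7, p1, p5) → 115.9183
  f2: (p10, p3, p5) → 120.5455
  f3: (p2, p3, p5) → 22.0073
  f4: (p2, p7, p5) → 44.9611
  f5: (p8, p2, p3) → 11.5668
  f6: (p8, p2, p7) → 18.9836
  f7: (p12, p1, p5) → 71.9190
  f8: (p12, p10, p5) → 85.4277
  f9: (p9, p12, p1) → 53.6296
  f10: (p9, p12, p10) → 67.1707
  f11: (p9, p7, p1) → 90.4452
  f12: (p9, p8, p7) → 73.6305
  f13: (p9, p10, p3) → 63.4521
  f14: (p9, p8, p3) → 42.5837
Σ area = 882.241

Euler: V−E+F = 9−21+14 = 2.


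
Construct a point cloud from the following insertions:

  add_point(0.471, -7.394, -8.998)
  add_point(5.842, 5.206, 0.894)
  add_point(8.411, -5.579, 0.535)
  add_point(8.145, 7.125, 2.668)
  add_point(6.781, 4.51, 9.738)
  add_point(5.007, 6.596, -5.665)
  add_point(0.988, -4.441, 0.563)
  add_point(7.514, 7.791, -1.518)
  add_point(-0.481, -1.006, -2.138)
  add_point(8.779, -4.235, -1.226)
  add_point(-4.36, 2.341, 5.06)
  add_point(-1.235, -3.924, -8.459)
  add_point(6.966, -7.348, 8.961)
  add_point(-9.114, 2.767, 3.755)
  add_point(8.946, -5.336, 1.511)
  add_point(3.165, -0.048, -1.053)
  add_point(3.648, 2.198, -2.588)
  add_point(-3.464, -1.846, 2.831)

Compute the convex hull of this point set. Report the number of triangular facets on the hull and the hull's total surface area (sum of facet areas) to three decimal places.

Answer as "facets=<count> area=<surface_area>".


facets=20 area=845.234

12 of the 18 inputs are extreme points: [0, 2, 3, 4, 5, 7, 9, 11, 12, 13, 14, 17].

Area of each hull facet:
  f1: (p17, p0, p13) → 40.6585
  f2: (p5, p7, p13) → 43.4227
  f3: (p3, p4, p14) → 46.5964
  f4: (p3, p7, p13) → 38.1736
  f5: (p3, p4, p13) → 64.8989
  f6: (p12, p4, p14) → 46.5078
  f7: (p12, p17, p0) → 90.6732
  f8: (p12, p4, p13) → 100.8360
  f9: (p12, p17, p13) → 28.9953
  f10: (p11, p0, p13) → 22.5413
  f11: (p11, p5, p13) → 96.4978
  f12: (p11, p5, p0) → 20.3164
  f13: (p9, p5, p0) → 70.8595
  f14: (p9, p5, p7) → 29.7696
  f15: (p9, p3, p14) → 17.7401
  f16: (p9, p3, p7) → 25.4278
  f17: (p2, p9, p14) → 1.1310
  f18: (p2, p9, p0) → 12.8672
  f19: (p2, p12, p14) → 3.5222
  f20: (p2, p12, p0) → 43.7991
Σ area = 845.234

Euler characteristic 12−30+20 = 2 ✓


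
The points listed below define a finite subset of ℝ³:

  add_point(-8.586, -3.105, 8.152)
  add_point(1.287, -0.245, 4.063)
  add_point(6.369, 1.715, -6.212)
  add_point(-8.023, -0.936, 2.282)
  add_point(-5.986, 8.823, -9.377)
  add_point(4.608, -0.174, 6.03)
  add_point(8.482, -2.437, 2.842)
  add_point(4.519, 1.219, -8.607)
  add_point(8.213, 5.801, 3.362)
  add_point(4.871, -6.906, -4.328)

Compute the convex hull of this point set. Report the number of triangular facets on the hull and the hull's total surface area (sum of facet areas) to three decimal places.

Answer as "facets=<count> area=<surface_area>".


Extreme-point indices: [0, 2, 3, 4, 5, 6, 7, 8, 9] — 9 of 10 on the boundary.

Facet areas (half cross-product norm):
  f1: (p9, p6, p0) → 81.0962
  f2: (p8, p4, p0) → 173.7365
  f3: (p3, p4, p0) → 16.2331
  f4: (p3, p9, p0) → 46.3656
  f5: (p3, p9, p4) → 118.0683
  f6: (p5, p6, p0) → 27.5856
  f7: (p5, p8, p0) → 36.8891
  f8: (p5, p8, p6) → 20.0665
  f9: (p7, p9, p4) → 48.7914
  f10: (p2, p8, p4) → 76.2352
  f11: (p2, p7, p4) → 17.8935
  f12: (p2, p8, p6) → 39.2676
  f13: (p2, p9, p6) → 38.2016
  f14: (p2, p7, p9) → 13.6658
Σ area = 754.096

Euler: V−E+F = 9−21+14 = 2.

facets=14 area=754.096


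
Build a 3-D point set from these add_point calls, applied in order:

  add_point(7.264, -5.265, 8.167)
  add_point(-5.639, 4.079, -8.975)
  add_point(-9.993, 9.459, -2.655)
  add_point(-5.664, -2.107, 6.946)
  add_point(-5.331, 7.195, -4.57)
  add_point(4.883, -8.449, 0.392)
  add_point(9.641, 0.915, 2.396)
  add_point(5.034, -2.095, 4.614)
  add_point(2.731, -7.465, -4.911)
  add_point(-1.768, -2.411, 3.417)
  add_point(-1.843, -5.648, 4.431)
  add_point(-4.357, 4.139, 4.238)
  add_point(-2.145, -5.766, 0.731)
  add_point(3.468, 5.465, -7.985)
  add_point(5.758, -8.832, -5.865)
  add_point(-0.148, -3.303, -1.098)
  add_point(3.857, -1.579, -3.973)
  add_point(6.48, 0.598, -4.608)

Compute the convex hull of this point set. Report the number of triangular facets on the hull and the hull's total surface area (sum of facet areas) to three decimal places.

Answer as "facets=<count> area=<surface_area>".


13 of the 18 inputs are extreme points: [0, 1, 2, 3, 5, 6, 8, 10, 11, 12, 13, 14, 17].

Facet areas (half cross-product norm):
  f1: (p0, p14, p6) → 57.6246
  f2: (p13, p6, p2) → 94.1569
  f3: (p11, p6, p2) → 62.4823
  f4: (p11, p0, p6) → 62.4602
  f5: (p1, p13, p2) → 41.4355
  f6: (p1, p13, p14) → 67.7714
  f7: (p17, p14, p6) → 36.0067
  f8: (p17, p13, p6) → 20.0732
  f9: (p17, p13, p14) → 24.8078
  f10: (p3, p11, p0) → 46.2187
  f11: (p3, p11, p2) → 28.2262
  f12: (p3, p1, p2) → 72.5926
  f13: (p5, p0, p14) → 13.8900
  f14: (p12, p3, p1) → 56.9000
  f15: (p12, p5, p14) → 23.3737
  f16: (p8, p1, p14) → 17.5955
  f17: (p8, p12, p14) → 6.9615
  f18: (p8, p12, p1) → 53.5098
  f19: (p10, p12, p3) → 9.8515
  f20: (p10, p12, p5) → 13.9818
  f21: (p10, p3, p0) → 25.8322
  f22: (p10, p5, p0) → 34.2831
Σ area = 870.035

Euler characteristic 13−33+22 = 2 ✓

facets=22 area=870.035


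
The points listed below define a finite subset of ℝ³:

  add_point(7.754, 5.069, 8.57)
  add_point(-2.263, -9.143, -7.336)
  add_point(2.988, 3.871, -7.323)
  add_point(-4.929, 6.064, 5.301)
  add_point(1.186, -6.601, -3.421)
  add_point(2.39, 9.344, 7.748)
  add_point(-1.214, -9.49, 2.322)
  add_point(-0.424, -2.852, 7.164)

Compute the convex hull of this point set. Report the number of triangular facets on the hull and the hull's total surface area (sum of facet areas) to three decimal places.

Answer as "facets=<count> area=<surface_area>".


facets=12 area=655.886

Extreme-point indices: [0, 1, 2, 3, 4, 5, 6, 7] — 8 of 8 on the boundary.

Triangle areas on the boundary:
  f1: (p1, p6, p3) → 78.4618
  f2: (p2, p1, p3) → 105.4874
  f3: (p7, p6, p3) → 34.8689
  f4: (p7, p6, p0) → 34.0225
  f5: (p4, p6, p0) → 60.9076
  f6: (p4, p1, p6) → 19.6154
  f7: (p4, p2, p0) → 91.9085
  f8: (p4, p2, p1) → 31.6540
  f9: (p5, p2, p3) → 62.3629
  f10: (p5, p2, p0) → 54.9641
  f11: (p5, p7, p3) → 42.4029
  f12: (p5, p7, p0) → 39.2296
Σ area = 655.886

Check V−E+F: 8 − 18 + 12 = 2.


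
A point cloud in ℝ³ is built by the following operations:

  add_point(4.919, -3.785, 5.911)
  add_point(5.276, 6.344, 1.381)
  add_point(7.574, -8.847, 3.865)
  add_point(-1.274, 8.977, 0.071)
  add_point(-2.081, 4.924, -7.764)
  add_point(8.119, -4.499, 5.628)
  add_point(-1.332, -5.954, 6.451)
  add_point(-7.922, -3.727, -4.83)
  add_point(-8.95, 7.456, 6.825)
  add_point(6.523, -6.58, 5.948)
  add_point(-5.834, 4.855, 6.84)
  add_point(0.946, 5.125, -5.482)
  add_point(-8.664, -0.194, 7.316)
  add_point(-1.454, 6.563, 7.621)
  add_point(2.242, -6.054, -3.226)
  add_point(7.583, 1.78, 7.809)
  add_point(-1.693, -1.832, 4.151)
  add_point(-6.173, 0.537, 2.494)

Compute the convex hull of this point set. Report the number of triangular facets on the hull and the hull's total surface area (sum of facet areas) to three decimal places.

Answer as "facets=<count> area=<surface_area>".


14 of the 18 inputs are extreme points: [1, 2, 3, 4, 5, 6, 7, 8, 9, 11, 12, 13, 14, 15].

Facet areas (half cross-product norm):
  f1: (p4, p3, p8) → 41.0460
  f2: (p7, p4, p8) → 83.0658
  f3: (p14, p7, p4) → 54.5253
  f4: (p13, p3, p8) → 29.8987
  f5: (p11, p4, p3) → 13.0764
  f6: (p11, p14, p4) → 21.5167
  f7: (p9, p15, p5) → 6.6681
  f8: (p9, p6, p15) → 34.0538
  f9: (p1, p13, p3) → 27.4481
  f10: (p1, p13, p15) → 35.8125
  f11: (p1, p11, p3) → 24.0080
  f12: (p1, p15, p5) → 26.2129
  f13: (p12, p6, p15) → 54.7484
  f14: (p12, p13, p15) → 47.7988
  f15: (p12, p13, p8) → 28.7359
  f16: (p12, p7, p8) → 47.4221
  f17: (p12, p6, p7) → 56.4821
  f18: (p2, p11, p14) → 46.0084
  f19: (p2, p9, p5) → 4.1302
  f20: (p2, p1, p5) → 20.9375
  f21: (p2, p1, p11) → 63.7141
  f22: (p2, p9, p6) → 11.6707
  f23: (p2, p6, p7) → 61.8131
  f24: (p2, p14, p7) → 33.2968
Σ area = 874.091

Euler: V−E+F = 14−36+24 = 2.

facets=24 area=874.091


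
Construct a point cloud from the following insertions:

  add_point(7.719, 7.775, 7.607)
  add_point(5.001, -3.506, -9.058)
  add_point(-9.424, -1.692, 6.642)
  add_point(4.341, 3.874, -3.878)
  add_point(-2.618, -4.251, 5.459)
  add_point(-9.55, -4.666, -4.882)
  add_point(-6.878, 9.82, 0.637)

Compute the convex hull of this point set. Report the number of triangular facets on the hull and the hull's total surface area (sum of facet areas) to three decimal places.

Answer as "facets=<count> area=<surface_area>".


facets=10 area=787.031

Extreme-point indices: [0, 1, 2, 3, 4, 5, 6] — 7 of 7 on the boundary.

Area of each hull facet:
  f1: (p1, p6, p5) → 118.2946
  f2: (p2, p6, p5) → 76.8123
  f3: (p2, p6, p0) → 106.9372
  f4: (p3, p6, p0) → 82.7805
  f5: (p3, p1, p0) → 37.2571
  f6: (p3, p1, p6) → 48.1325
  f7: (p4, p1, p0) → 128.2396
  f8: (p4, p2, p0) → 55.9603
  f9: (p4, p1, p5) → 89.9778
  f10: (p4, p2, p5) → 42.6392
Σ area = 787.031

Euler: V−E+F = 7−15+10 = 2.


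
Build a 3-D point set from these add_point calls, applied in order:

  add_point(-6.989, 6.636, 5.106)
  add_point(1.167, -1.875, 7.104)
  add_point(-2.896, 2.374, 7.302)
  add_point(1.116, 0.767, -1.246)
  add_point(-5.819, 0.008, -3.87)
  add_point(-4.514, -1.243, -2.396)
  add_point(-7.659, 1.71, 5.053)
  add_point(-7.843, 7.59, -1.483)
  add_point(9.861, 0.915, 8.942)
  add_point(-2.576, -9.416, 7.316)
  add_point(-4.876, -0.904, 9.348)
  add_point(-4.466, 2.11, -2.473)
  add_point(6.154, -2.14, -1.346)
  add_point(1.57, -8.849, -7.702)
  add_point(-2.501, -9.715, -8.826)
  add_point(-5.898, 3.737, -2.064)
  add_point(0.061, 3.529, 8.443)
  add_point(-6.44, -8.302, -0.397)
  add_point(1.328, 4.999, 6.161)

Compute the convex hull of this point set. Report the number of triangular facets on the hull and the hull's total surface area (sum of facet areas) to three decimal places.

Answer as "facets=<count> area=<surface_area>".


facets=20 area=873.106

Extreme-point indices: [0, 6, 7, 8, 9, 10, 12, 13, 14, 16, 17, 18] — 12 of 19 on the boundary.

Triangle areas on the boundary:
  f1: (p17, p14, p7) → 74.6503
  f2: (p12, p8, p7) → 96.0585
  f3: (p9, p17, p14) → 33.0742
  f4: (p9, p10, p8) → 66.5122
  f5: (p9, p17, p10) → 39.3300
  f6: (p13, p12, p8) → 27.9981
  f7: (p13, p9, p8) → 125.5877
  f8: (p13, p9, p14) → 33.6051
  f9: (p13, p14, p7) → 42.1197
  f10: (p13, p12, p7) → 87.9306
  f11: (p18, p8, p7) → 24.4433
  f12: (p18, p0, p7) → 27.5842
  f13: (p16, p10, p8) → 28.7386
  f14: (p16, p0, p10) → 26.6304
  f15: (p16, p18, p8) → 14.7488
  f16: (p16, p18, p0) → 12.4700
  f17: (p6, p17, p10) → 32.7969
  f18: (p6, p0, p10) → 13.2286
  f19: (p6, p17, p7) → 49.0205
  f20: (p6, p0, p7) → 16.5782
Σ area = 873.106

Euler: V−E+F = 12−30+20 = 2.


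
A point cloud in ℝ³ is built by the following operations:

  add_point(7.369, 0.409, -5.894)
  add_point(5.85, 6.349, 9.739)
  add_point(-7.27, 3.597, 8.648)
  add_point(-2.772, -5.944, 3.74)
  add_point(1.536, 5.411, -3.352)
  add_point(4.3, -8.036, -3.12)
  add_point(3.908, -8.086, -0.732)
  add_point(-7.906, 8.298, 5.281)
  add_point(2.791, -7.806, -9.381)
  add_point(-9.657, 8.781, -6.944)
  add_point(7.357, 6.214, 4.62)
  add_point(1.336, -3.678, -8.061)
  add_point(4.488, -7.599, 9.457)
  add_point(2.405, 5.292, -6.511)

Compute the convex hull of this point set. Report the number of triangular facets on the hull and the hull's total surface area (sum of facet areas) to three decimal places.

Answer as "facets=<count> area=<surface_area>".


facets=20 area=1089.116

Points on the hull: [0, 1, 2, 3, 5, 6, 7, 8, 9, 10, 12, 13] (12 of 14).

Facet areas (half cross-product norm):
  f1: (p13, p8, p9) → 80.6110
  f2: (p13, p8, p0) → 34.2195
  f3: (p7, p1, p9) → 80.9257
  f4: (p7, p2, p9) → 28.2171
  f5: (p7, p2, p1) → 39.1179
  f6: (p12, p2, p1) → 89.9220
  f7: (p10, p13, p0) → 40.5219
  f8: (p10, p12, p0) → 88.3533
  f9: (p10, p12, p1) → 37.4059
  f10: (p10, p1, p9) → 52.7811
  f11: (p10, p13, p9) → 70.3581
  f12: (p3, p12, p2) → 53.6493
  f13: (p3, p8, p9) → 134.7386
  f14: (p3, p2, p9) → 96.2383
  f15: (p5, p8, p0) → 29.3986
  f16: (p5, p12, p0) → 57.1633
  f17: (p6, p3, p12) → 36.7373
  f18: (p6, p5, p12) → 2.8177
  f19: (p6, p3, p8) → 32.9074
  f20: (p6, p5, p8) → 3.0323
Σ area = 1089.116

Euler characteristic 12−30+20 = 2 ✓


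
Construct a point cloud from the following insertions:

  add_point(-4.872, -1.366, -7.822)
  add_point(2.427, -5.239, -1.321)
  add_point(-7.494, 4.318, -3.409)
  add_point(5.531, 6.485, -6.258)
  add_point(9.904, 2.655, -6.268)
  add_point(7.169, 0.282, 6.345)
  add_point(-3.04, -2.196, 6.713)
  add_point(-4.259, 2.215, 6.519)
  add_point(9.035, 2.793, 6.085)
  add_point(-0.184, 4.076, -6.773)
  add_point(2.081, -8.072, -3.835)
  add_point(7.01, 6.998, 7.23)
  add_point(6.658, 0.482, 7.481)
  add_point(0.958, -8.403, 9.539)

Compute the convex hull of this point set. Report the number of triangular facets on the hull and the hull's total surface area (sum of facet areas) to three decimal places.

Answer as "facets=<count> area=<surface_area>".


facets=20 area=856.438

Extreme-point indices: [0, 2, 3, 4, 6, 7, 8, 9, 10, 11, 12, 13] — 12 of 14 on the boundary.

Facet areas (half cross-product norm):
  f1: (p10, p13, p4) → 87.7820
  f2: (p3, p11, p2) → 91.2635
  f3: (p3, p11, p4) → 39.4062
  f4: (p7, p11, p2) → 63.1288
  f5: (p7, p11, p13) → 74.6901
  f6: (p8, p13, p4) → 84.7686
  f7: (p8, p11, p4) → 28.5927
  f8: (p0, p10, p4) → 69.2002
  f9: (p0, p3, p4) → 37.3672
  f10: (p0, p10, p13) → 65.9641
  f11: (p6, p7, p2) → 23.1889
  f12: (p6, p7, p13) → 7.6701
  f13: (p6, p0, p2) → 49.1072
  f14: (p6, p0, p13) → 51.4503
  f15: (p12, p11, p13) → 17.9054
  f16: (p12, p8, p13) → 5.7235
  f17: (p12, p8, p11) → 8.4837
  f18: (p9, p3, p2) → 15.4348
  f19: (p9, p0, p2) → 25.2456
  f20: (p9, p0, p3) → 10.0653
Σ area = 856.438

Euler: V−E+F = 12−30+20 = 2.


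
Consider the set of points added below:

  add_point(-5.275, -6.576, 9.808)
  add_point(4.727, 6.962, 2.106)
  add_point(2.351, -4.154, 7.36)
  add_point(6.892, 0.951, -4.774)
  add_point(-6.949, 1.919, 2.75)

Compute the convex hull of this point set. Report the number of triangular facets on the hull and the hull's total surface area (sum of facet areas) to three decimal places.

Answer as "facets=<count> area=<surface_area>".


Points on the hull: [0, 1, 2, 3, 4] (5 of 5).

Per-facet area ½‖(b−a)×(c−a)‖:
  f1: (p0, p3, p4) → 87.4851
  f2: (p1, p3, p4) → 59.7830
  f3: (p1, p0, p4) → 69.7525
  f4: (p2, p0, p3) → 43.8587
  f5: (p2, p1, p3) → 57.3852
  f6: (p2, p1, p0) → 43.6649
Σ area = 361.929

Euler: V−E+F = 5−9+6 = 2.

facets=6 area=361.929


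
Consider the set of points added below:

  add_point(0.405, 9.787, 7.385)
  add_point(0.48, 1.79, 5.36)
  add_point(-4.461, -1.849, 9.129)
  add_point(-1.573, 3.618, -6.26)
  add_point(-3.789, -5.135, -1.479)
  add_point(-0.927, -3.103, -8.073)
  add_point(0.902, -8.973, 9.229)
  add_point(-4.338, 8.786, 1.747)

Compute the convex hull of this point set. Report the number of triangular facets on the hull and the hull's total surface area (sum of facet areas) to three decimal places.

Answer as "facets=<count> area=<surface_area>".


8 of the 8 inputs are extreme points: [0, 1, 2, 3, 4, 5, 6, 7].

Per-facet area ½‖(b−a)×(c−a)‖:
  f1: (p0, p6, p2) → 49.1072
  f2: (p7, p0, p2) → 45.6696
  f3: (p4, p6, p2) → 47.8794
  f4: (p4, p5, p6) → 32.5018
  f5: (p4, p7, p2) → 68.6649
  f6: (p1, p0, p6) → 26.4052
  f7: (p1, p5, p6) → 82.2068
  f8: (p1, p5, p0) → 49.1404
  f9: (p3, p5, p0) → 41.6426
  f10: (p3, p7, p0) → 31.8578
  f11: (p3, p4, p5) → 26.1118
  f12: (p3, p4, p7) → 50.6890
Σ area = 551.876

Euler characteristic 8−18+12 = 2 ✓

facets=12 area=551.876


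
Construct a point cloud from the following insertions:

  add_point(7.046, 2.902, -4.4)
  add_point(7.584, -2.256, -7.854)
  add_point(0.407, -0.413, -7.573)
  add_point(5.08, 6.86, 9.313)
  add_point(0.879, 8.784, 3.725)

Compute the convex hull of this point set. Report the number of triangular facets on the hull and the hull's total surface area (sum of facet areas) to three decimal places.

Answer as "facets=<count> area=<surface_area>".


Points on the hull: [0, 1, 2, 3, 4] (5 of 5).

Per-facet area ½‖(b−a)×(c−a)‖:
  f1: (p3, p1, p2) → 69.9118
  f2: (p3, p4, p2) → 47.2258
  f3: (p0, p1, p2) → 21.9613
  f4: (p0, p4, p2) → 47.4649
  f5: (p0, p3, p1) → 28.8117
  f6: (p0, p3, p4) → 42.4927
Σ area = 257.868

Check V−E+F: 5 − 9 + 6 = 2.

facets=6 area=257.868


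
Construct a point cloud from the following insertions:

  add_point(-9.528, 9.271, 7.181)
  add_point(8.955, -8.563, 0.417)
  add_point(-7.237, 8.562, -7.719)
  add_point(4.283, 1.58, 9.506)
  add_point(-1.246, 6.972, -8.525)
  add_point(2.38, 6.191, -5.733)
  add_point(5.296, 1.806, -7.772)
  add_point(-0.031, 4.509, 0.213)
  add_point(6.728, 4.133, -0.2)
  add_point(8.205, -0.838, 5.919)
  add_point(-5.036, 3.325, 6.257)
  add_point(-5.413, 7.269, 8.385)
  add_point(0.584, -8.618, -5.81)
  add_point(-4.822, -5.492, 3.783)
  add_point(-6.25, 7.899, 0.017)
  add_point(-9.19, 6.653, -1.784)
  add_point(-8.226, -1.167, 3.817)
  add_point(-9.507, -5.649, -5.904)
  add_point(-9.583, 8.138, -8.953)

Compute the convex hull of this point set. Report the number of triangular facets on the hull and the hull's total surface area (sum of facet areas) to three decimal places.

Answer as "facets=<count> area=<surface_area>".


15 of the 19 inputs are extreme points: [0, 1, 2, 3, 4, 5, 6, 8, 9, 11, 12, 13, 16, 17, 18].

Triangle areas on the boundary:
  f1: (p17, p12, p18) → 71.2378
  f2: (p17, p0, p18) → 112.9490
  f3: (p6, p12, p18) → 94.0865
  f4: (p6, p12, p1) → 58.9298
  f5: (p13, p12, p1) → 59.2607
  f6: (p13, p17, p12) → 51.3263
  f7: (p4, p6, p18) → 17.8181
  f8: (p3, p13, p1) → 83.2929
  f9: (p16, p17, p0) → 45.0556
  f10: (p16, p13, p17) → 28.6584
  f11: (p2, p0, p18) → 19.1317
  f12: (p2, p4, p18) → 5.6597
  f13: (p8, p6, p1) → 50.7963
  f14: (p11, p3, p13) → 67.4134
  f15: (p11, p16, p0) → 23.6529
  f16: (p11, p16, p13) → 23.9542
  f17: (p11, p8, p0) → 27.6765
  f18: (p11, p8, p3) → 58.3437
  f19: (p9, p3, p1) → 18.5448
  f20: (p9, p8, p1) → 38.0421
  f21: (p9, p8, p3) → 23.3260
  f22: (p5, p4, p6) → 12.4331
  f23: (p5, p8, p6) → 20.0347
  f24: (p5, p8, p0) → 65.0368
  f25: (p5, p2, p0) → 76.1726
  f26: (p5, p2, p4) → 10.1609
Σ area = 1162.994

Check V−E+F: 15 − 39 + 26 = 2.

facets=26 area=1162.994


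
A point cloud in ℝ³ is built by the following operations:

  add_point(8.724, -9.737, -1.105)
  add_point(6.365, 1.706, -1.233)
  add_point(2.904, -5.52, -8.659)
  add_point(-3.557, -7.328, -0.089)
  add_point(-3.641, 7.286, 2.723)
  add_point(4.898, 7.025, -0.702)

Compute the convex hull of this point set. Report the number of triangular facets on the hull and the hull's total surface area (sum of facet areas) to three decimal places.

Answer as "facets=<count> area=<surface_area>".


Extreme-point indices: [0, 1, 2, 3, 4, 5] — 6 of 6 on the boundary.

Area of each hull facet:
  f1: (p1, p2, p0) → 52.1530
  f2: (p3, p0, p4) → 91.3652
  f3: (p3, p2, p4) → 80.9836
  f4: (p3, p2, p0) → 54.0148
  f5: (p5, p0, p4) → 76.7768
  f6: (p5, p1, p0) → 4.0529
  f7: (p5, p2, p4) → 68.6477
  f8: (p5, p1, p2) → 23.8507
Σ area = 451.845

Euler characteristic 6−12+8 = 2 ✓

facets=8 area=451.845


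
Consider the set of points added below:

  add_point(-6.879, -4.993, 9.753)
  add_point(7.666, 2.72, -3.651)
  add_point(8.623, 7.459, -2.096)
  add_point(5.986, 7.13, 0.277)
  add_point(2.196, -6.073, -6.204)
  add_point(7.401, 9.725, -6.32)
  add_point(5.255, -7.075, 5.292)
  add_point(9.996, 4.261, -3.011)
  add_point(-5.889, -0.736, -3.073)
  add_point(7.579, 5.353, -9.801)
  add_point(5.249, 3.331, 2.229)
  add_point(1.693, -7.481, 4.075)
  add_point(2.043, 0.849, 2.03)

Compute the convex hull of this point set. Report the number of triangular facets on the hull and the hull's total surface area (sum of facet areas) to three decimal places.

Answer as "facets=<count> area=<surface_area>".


Extreme-point indices: [0, 2, 3, 4, 5, 6, 7, 8, 9, 10, 11] — 11 of 13 on the boundary.

Triangle areas on the boundary:
  f1: (p4, p11, p0) → 46.2948
  f2: (p4, p9, p7) → 46.3518
  f3: (p6, p11, p0) → 16.5282
  f4: (p6, p4, p7) → 75.5356
  f5: (p6, p4, p11) → 18.9972
  f6: (p5, p9, p7) → 18.1767
  f7: (p8, p5, p9) → 45.3994
  f8: (p8, p4, p0) → 67.7946
  f9: (p8, p4, p9) → 66.7807
  f10: (p8, p3, p0) → 99.1307
  f11: (p8, p3, p5) → 52.3457
  f12: (p2, p6, p7) → 24.2768
  f13: (p2, p5, p7) → 8.5335
  f14: (p2, p3, p5) → 7.9632
  f15: (p10, p2, p6) → 24.4391
  f16: (p10, p2, p3) → 6.6561
  f17: (p10, p6, p0) → 70.9067
  f18: (p10, p3, p0) → 22.7814
Σ area = 718.892

Euler characteristic 11−27+18 = 2 ✓

facets=18 area=718.892


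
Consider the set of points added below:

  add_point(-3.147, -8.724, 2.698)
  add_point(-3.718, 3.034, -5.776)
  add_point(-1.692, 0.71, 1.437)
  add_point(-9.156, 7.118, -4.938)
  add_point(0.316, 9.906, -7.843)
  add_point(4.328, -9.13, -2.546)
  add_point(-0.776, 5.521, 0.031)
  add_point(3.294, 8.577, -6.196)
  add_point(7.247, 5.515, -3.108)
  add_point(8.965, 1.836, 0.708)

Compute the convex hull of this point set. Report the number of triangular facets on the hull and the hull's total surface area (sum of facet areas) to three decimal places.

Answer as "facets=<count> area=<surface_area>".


10 of the 10 inputs are extreme points: [0, 1, 2, 3, 4, 5, 6, 7, 8, 9].

Per-facet area ½‖(b−a)×(c−a)‖:
  f1: (p5, p0, p3) → 84.7433
  f2: (p5, p0, p9) → 56.0222
  f3: (p6, p4, p3) → 40.8223
  f4: (p1, p5, p3) → 23.6948
  f5: (p1, p4, p3) → 28.1189
  f6: (p1, p4, p5) → 54.2674
  f7: (p8, p5, p9) → 32.9075
  f8: (p8, p6, p9) → 23.9851
  f9: (p2, p0, p9) → 49.9103
  f10: (p2, p6, p9) → 26.1374
  f11: (p2, p0, p3) → 48.5230
  f12: (p2, p6, p3) → 24.9071
  f13: (p7, p4, p5) → 28.7780
  f14: (p7, p8, p5) → 40.2646
  f15: (p7, p6, p4) → 14.6499
  f16: (p7, p8, p6) → 22.7909
Σ area = 600.523

Euler characteristic 10−24+16 = 2 ✓

facets=16 area=600.523


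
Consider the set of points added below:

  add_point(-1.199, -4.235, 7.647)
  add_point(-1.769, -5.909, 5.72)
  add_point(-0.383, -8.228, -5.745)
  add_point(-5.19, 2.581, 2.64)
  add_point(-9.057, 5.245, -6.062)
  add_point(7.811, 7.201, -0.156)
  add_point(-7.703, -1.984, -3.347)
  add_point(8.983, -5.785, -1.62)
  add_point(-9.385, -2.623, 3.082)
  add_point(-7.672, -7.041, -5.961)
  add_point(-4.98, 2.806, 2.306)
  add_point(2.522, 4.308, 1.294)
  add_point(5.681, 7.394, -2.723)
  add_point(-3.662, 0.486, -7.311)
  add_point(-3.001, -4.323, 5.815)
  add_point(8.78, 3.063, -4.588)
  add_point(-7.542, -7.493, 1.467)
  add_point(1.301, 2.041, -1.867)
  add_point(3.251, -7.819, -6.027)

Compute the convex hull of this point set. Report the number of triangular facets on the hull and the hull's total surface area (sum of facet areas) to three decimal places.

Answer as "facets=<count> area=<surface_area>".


facets=26 area=849.048

15 of the 19 inputs are extreme points: [0, 1, 2, 3, 4, 5, 7, 8, 9, 10, 12, 13, 15, 16, 18].

Triangle areas on the boundary:
  f1: (p4, p9, p8) → 56.6284
  f2: (p4, p9, p13) → 30.8980
  f3: (p15, p4, p12) → 40.3408
  f4: (p15, p4, p13) → 39.8575
  f5: (p18, p9, p13) → 43.2855
  f6: (p18, p15, p7) → 35.0062
  f7: (p18, p15, p13) → 61.9605
  f8: (p3, p0, p8) → 29.5214
  f9: (p3, p4, p8) → 33.1114
  f10: (p5, p0, p7) → 87.9820
  f11: (p5, p15, p7) → 26.1051
  f12: (p5, p15, p12) → 9.3331
  f13: (p5, p3, p0) → 65.7491
  f14: (p5, p4, p12) → 16.0995
  f15: (p16, p9, p8) → 19.7178
  f16: (p16, p0, p8) → 24.7286
  f17: (p10, p3, p4) → 1.7967
  f18: (p10, p5, p4) → 65.3171
  f19: (p10, p5, p3) → 2.1656
  f20: (p2, p18, p9) → 3.9161
  f21: (p2, p16, p9) → 27.4512
  f22: (p1, p18, p7) → 46.6094
  f23: (p1, p0, p7) → 16.5716
  f24: (p1, p16, p0) → 6.4999
  f25: (p1, p2, p18) → 21.2891
  f26: (p1, p2, p16) → 37.1063
Σ area = 849.048

Euler: V−E+F = 15−39+26 = 2.


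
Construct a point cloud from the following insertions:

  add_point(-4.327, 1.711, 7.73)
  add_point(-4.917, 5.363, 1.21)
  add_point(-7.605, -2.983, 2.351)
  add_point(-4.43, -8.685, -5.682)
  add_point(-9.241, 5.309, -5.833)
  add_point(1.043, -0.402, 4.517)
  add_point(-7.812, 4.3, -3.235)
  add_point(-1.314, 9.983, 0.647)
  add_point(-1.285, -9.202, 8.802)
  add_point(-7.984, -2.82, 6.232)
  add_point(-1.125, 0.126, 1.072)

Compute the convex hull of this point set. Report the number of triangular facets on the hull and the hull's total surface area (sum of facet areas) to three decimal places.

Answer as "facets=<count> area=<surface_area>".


facets=12 area=587.144

Hull vertices (8/11): indices [0, 2, 3, 4, 5, 7, 8, 9].

Per-facet area ½‖(b−a)×(c−a)‖:
  f1: (p3, p8, p5) → 68.4606
  f2: (p3, p7, p4) → 82.2350
  f3: (p3, p7, p5) → 78.8595
  f4: (p9, p3, p8) → 64.2025
  f5: (p0, p9, p8) → 28.8656
  f6: (p0, p8, p5) → 33.0033
  f7: (p0, p7, p5) → 35.7396
  f8: (p0, p7, p4) → 63.0390
  f9: (p0, p9, p4) → 43.3215
  f10: (p2, p3, p4) → 60.5206
  f11: (p2, p9, p4) → 17.4704
  f12: (p2, p9, p3) → 11.4264
Σ area = 587.144

Check V−E+F: 8 − 18 + 12 = 2.


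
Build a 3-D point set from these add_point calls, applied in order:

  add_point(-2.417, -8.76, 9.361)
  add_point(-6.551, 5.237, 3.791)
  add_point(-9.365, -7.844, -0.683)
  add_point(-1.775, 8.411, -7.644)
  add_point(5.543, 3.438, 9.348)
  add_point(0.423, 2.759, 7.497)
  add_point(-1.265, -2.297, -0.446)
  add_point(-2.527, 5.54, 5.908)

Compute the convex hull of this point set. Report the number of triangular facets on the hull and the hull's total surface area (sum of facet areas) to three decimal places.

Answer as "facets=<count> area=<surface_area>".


Hull vertices (7/8): indices [0, 1, 2, 3, 4, 6, 7].

Per-facet area ½‖(b−a)×(c−a)‖:
  f1: (p1, p3, p2) → 90.2199
  f2: (p1, p0, p2) → 82.3095
  f3: (p6, p3, p2) → 57.4678
  f4: (p6, p0, p2) → 53.8383
  f5: (p6, p3, p4) → 85.2165
  f6: (p6, p0, p4) → 73.7904
  f7: (p7, p3, p4) → 58.0776
  f8: (p7, p1, p3) → 29.0775
  f9: (p7, p0, p4) → 62.8054
  f10: (p7, p1, p0) → 33.4761
Σ area = 626.279

Check V−E+F: 7 − 15 + 10 = 2.

facets=10 area=626.279


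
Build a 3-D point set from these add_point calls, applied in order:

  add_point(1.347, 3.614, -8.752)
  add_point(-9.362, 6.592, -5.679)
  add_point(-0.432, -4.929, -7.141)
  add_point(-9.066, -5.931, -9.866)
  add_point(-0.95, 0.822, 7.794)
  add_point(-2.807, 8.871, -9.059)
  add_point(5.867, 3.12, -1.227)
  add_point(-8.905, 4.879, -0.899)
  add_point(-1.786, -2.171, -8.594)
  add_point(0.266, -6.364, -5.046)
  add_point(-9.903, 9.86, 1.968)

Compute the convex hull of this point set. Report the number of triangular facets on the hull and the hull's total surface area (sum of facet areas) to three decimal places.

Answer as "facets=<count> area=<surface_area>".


10 of the 11 inputs are extreme points: [0, 1, 2, 3, 4, 5, 6, 8, 9, 10].

Triangle areas on the boundary:
  f1: (p4, p6, p10) → 80.4887
  f2: (p4, p3, p10) → 132.0708
  f3: (p5, p6, p10) → 85.1052
  f4: (p9, p4, p6) → 66.0326
  f5: (p9, p4, p3) → 73.8899
  f6: (p1, p3, p10) → 41.1427
  f7: (p1, p5, p10) → 30.2350
  f8: (p1, p5, p3) → 50.5953
  f9: (p0, p5, p3) → 47.4050
  f10: (p0, p5, p6) → 27.0024
  f11: (p2, p9, p3) → 10.8332
  f12: (p2, p9, p6) → 15.3269
  f13: (p2, p0, p6) → 38.7876
  f14: (p8, p0, p3) → 15.8888
  f15: (p8, p2, p3) → 14.0748
  f16: (p8, p2, p0) → 9.4554
Σ area = 738.334

Check V−E+F: 10 − 24 + 16 = 2.

facets=16 area=738.334


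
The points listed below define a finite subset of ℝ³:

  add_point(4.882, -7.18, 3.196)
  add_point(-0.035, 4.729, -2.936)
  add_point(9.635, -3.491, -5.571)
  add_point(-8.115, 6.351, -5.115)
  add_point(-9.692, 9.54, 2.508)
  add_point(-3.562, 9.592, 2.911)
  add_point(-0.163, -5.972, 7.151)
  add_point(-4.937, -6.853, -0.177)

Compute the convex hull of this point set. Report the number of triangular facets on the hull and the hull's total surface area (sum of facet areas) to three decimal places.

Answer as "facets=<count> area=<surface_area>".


facets=12 area=660.199

Hull vertices (8/8): indices [0, 1, 2, 3, 4, 5, 6, 7].

Triangle areas on the boundary:
  f1: (p5, p6, p4) → 49.4588
  f2: (p7, p6, p4) → 75.7259
  f3: (p1, p5, p2) → 30.8217
  f4: (p0, p5, p2) → 99.1046
  f5: (p0, p5, p6) → 52.9074
  f6: (p0, p7, p2) → 54.6495
  f7: (p0, p7, p6) → 28.5150
  f8: (p3, p7, p2) → 114.2025
  f9: (p3, p1, p2) → 34.8587
  f10: (p3, p7, p4) → 60.5978
  f11: (p3, p5, p4) → 25.6396
  f12: (p3, p1, p5) → 33.7177
Σ area = 660.199

Euler: V−E+F = 8−18+12 = 2.


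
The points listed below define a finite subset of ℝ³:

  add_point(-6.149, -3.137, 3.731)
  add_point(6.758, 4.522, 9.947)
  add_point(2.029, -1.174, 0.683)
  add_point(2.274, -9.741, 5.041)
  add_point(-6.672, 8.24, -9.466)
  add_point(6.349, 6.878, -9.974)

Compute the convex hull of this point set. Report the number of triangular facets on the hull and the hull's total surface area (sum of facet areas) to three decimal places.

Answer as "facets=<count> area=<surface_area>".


5 of the 6 inputs are extreme points: [0, 1, 3, 4, 5].

Facet areas (half cross-product norm):
  f1: (p5, p1, p4) → 131.4358
  f2: (p5, p3, p4) → 147.9138
  f3: (p5, p3, p1) → 154.3755
  f4: (p0, p1, p4) → 141.5853
  f5: (p0, p3, p4) → 80.5564
  f6: (p0, p3, p1) → 81.0727
Σ area = 736.939

Euler characteristic 5−9+6 = 2 ✓

facets=6 area=736.939


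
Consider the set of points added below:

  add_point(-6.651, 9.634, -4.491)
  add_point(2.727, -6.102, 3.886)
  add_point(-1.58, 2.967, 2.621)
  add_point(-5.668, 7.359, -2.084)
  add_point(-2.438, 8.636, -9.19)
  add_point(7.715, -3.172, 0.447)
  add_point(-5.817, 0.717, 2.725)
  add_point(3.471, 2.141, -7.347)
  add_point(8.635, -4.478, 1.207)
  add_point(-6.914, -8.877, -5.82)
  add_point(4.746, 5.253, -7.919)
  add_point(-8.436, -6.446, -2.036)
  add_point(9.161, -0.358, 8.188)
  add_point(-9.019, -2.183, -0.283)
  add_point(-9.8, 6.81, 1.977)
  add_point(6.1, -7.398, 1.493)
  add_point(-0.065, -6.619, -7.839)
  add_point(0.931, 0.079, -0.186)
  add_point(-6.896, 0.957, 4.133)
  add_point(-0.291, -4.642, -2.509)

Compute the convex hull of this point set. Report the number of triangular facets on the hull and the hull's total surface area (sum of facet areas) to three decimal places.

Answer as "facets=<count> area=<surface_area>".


facets=22 area=949.562

Points on the hull: [0, 1, 4, 8, 9, 10, 11, 12, 13, 14, 15, 16, 18] (13 of 20).

Facet areas (half cross-product norm):
  f1: (p16, p4, p9) → 57.0789
  f2: (p18, p12, p14) → 47.6653
  f3: (p0, p12, p14) → 81.9222
  f4: (p0, p9, p14) → 68.1805
  f5: (p0, p4, p9) → 58.1093
  f6: (p15, p16, p9) → 40.5652
  f7: (p13, p18, p14) → 19.9751
  f8: (p1, p15, p9) → 30.1147
  f9: (p1, p18, p12) → 56.6235
  f10: (p1, p15, p12) → 20.7918
  f11: (p10, p16, p4) → 51.4286
  f12: (p10, p0, p12) → 111.2854
  f13: (p10, p0, p4) → 21.6482
  f14: (p11, p1, p9) → 29.8478
  f15: (p11, p9, p14) → 21.8959
  f16: (p11, p13, p14) → 3.2111
  f17: (p11, p13, p18) → 9.1581
  f18: (p11, p1, p18) → 54.8906
  f19: (p8, p15, p16) → 21.0693
  f20: (p8, p10, p16) → 74.4510
  f21: (p8, p15, p12) → 14.6871
  f22: (p8, p10, p12) → 54.9619
Σ area = 949.562

Euler characteristic 13−33+22 = 2 ✓
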